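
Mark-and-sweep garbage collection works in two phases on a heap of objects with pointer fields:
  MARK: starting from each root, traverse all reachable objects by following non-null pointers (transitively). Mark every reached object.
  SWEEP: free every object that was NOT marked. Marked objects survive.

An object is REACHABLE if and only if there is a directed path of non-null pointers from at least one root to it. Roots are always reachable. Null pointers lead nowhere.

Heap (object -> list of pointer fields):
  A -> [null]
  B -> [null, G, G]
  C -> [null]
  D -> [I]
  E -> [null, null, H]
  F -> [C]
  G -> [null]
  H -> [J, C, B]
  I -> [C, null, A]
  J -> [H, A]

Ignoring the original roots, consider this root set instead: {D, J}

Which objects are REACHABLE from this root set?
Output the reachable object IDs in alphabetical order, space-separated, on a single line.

Roots: D J
Mark D: refs=I, marked=D
Mark J: refs=H A, marked=D J
Mark I: refs=C null A, marked=D I J
Mark H: refs=J C B, marked=D H I J
Mark A: refs=null, marked=A D H I J
Mark C: refs=null, marked=A C D H I J
Mark B: refs=null G G, marked=A B C D H I J
Mark G: refs=null, marked=A B C D G H I J
Unmarked (collected): E F

Answer: A B C D G H I J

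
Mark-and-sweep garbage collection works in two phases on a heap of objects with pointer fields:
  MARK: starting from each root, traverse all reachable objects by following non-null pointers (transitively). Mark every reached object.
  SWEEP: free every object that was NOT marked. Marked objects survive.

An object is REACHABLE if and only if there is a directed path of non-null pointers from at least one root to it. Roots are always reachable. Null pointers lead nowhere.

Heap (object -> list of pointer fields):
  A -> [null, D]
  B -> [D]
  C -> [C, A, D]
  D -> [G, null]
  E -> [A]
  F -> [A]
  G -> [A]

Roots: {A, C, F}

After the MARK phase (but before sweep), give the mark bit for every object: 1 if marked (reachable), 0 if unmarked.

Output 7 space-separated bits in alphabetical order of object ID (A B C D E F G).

Answer: 1 0 1 1 0 1 1

Derivation:
Roots: A C F
Mark A: refs=null D, marked=A
Mark C: refs=C A D, marked=A C
Mark F: refs=A, marked=A C F
Mark D: refs=G null, marked=A C D F
Mark G: refs=A, marked=A C D F G
Unmarked (collected): B E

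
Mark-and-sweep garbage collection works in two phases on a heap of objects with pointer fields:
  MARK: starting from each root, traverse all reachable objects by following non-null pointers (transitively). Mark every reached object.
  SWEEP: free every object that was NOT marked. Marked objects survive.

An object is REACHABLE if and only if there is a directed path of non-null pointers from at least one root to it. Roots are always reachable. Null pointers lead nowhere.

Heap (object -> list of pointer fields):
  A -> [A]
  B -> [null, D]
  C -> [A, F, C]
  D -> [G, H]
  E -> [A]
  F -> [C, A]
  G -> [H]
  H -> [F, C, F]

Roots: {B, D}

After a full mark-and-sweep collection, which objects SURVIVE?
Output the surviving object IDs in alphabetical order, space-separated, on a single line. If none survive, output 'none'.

Roots: B D
Mark B: refs=null D, marked=B
Mark D: refs=G H, marked=B D
Mark G: refs=H, marked=B D G
Mark H: refs=F C F, marked=B D G H
Mark F: refs=C A, marked=B D F G H
Mark C: refs=A F C, marked=B C D F G H
Mark A: refs=A, marked=A B C D F G H
Unmarked (collected): E

Answer: A B C D F G H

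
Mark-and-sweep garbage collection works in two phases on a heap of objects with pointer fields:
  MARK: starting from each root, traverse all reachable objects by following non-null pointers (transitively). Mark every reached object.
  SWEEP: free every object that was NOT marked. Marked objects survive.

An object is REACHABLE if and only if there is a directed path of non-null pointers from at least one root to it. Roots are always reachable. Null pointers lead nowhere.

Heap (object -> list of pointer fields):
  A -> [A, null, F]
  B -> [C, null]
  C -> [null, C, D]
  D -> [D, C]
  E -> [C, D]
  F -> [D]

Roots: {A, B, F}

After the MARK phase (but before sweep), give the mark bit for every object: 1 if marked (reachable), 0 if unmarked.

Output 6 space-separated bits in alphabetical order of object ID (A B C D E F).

Answer: 1 1 1 1 0 1

Derivation:
Roots: A B F
Mark A: refs=A null F, marked=A
Mark B: refs=C null, marked=A B
Mark F: refs=D, marked=A B F
Mark C: refs=null C D, marked=A B C F
Mark D: refs=D C, marked=A B C D F
Unmarked (collected): E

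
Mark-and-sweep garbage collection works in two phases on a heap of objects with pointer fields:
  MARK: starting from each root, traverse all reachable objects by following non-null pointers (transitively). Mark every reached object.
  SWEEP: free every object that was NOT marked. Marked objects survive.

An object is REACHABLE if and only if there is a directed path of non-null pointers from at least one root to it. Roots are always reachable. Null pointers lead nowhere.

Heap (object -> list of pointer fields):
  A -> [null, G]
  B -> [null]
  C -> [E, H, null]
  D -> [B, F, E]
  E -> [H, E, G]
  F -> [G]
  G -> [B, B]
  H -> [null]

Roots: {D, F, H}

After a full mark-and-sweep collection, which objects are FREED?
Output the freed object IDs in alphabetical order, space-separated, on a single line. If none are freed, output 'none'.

Roots: D F H
Mark D: refs=B F E, marked=D
Mark F: refs=G, marked=D F
Mark H: refs=null, marked=D F H
Mark B: refs=null, marked=B D F H
Mark E: refs=H E G, marked=B D E F H
Mark G: refs=B B, marked=B D E F G H
Unmarked (collected): A C

Answer: A C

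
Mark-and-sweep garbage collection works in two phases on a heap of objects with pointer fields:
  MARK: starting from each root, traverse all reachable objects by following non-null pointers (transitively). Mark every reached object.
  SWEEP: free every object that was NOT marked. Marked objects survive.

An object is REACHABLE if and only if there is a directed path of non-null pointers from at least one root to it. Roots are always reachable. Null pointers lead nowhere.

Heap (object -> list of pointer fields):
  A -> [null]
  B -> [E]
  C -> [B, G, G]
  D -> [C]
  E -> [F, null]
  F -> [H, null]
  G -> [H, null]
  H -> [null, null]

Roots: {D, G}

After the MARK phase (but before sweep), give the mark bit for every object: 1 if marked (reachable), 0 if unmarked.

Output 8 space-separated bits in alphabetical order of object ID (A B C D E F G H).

Answer: 0 1 1 1 1 1 1 1

Derivation:
Roots: D G
Mark D: refs=C, marked=D
Mark G: refs=H null, marked=D G
Mark C: refs=B G G, marked=C D G
Mark H: refs=null null, marked=C D G H
Mark B: refs=E, marked=B C D G H
Mark E: refs=F null, marked=B C D E G H
Mark F: refs=H null, marked=B C D E F G H
Unmarked (collected): A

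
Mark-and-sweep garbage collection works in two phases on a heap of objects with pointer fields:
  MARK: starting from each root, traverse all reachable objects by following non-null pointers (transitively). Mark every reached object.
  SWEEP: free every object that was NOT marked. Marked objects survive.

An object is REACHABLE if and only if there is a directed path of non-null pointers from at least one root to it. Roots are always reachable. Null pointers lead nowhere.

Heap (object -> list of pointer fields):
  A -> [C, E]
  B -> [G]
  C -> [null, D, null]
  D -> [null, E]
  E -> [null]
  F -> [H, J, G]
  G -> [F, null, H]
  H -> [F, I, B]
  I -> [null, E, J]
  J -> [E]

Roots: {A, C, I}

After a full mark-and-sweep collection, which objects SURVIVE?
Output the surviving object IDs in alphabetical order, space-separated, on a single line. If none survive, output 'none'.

Roots: A C I
Mark A: refs=C E, marked=A
Mark C: refs=null D null, marked=A C
Mark I: refs=null E J, marked=A C I
Mark E: refs=null, marked=A C E I
Mark D: refs=null E, marked=A C D E I
Mark J: refs=E, marked=A C D E I J
Unmarked (collected): B F G H

Answer: A C D E I J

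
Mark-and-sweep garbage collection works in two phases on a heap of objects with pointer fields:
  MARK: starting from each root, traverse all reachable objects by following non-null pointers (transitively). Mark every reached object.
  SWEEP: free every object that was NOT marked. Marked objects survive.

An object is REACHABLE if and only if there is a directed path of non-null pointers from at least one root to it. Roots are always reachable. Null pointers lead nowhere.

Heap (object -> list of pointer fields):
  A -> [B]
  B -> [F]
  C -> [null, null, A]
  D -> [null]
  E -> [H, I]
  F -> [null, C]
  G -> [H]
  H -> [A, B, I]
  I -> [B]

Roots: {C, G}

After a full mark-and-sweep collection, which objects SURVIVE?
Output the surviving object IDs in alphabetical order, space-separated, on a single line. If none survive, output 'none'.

Answer: A B C F G H I

Derivation:
Roots: C G
Mark C: refs=null null A, marked=C
Mark G: refs=H, marked=C G
Mark A: refs=B, marked=A C G
Mark H: refs=A B I, marked=A C G H
Mark B: refs=F, marked=A B C G H
Mark I: refs=B, marked=A B C G H I
Mark F: refs=null C, marked=A B C F G H I
Unmarked (collected): D E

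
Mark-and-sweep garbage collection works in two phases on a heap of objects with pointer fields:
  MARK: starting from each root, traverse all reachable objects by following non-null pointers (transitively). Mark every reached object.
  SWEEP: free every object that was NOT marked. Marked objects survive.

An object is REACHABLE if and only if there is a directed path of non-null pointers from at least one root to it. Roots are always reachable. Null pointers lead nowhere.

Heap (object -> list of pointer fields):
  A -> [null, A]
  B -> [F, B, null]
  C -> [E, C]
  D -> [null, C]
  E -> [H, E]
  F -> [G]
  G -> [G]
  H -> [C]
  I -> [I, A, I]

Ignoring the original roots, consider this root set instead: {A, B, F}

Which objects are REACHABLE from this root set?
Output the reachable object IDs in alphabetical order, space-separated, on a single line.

Answer: A B F G

Derivation:
Roots: A B F
Mark A: refs=null A, marked=A
Mark B: refs=F B null, marked=A B
Mark F: refs=G, marked=A B F
Mark G: refs=G, marked=A B F G
Unmarked (collected): C D E H I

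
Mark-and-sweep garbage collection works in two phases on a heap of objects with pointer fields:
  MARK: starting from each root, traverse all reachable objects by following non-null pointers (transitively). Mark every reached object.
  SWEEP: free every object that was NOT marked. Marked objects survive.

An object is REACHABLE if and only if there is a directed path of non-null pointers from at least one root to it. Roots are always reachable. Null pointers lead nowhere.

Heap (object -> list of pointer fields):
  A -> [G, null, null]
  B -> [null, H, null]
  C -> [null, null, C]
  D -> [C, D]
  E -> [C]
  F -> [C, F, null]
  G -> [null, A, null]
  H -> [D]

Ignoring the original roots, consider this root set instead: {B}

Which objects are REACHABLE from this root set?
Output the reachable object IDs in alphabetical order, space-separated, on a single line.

Answer: B C D H

Derivation:
Roots: B
Mark B: refs=null H null, marked=B
Mark H: refs=D, marked=B H
Mark D: refs=C D, marked=B D H
Mark C: refs=null null C, marked=B C D H
Unmarked (collected): A E F G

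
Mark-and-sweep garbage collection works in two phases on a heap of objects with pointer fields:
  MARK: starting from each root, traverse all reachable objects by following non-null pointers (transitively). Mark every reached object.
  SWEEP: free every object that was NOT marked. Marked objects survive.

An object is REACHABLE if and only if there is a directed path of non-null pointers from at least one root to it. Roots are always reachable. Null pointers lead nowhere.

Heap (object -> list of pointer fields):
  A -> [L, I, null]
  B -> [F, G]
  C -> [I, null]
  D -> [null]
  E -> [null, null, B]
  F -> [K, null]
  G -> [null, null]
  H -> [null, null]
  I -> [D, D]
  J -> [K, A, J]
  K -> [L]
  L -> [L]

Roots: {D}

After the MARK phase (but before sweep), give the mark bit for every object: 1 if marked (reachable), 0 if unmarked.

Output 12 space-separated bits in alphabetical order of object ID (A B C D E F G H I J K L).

Roots: D
Mark D: refs=null, marked=D
Unmarked (collected): A B C E F G H I J K L

Answer: 0 0 0 1 0 0 0 0 0 0 0 0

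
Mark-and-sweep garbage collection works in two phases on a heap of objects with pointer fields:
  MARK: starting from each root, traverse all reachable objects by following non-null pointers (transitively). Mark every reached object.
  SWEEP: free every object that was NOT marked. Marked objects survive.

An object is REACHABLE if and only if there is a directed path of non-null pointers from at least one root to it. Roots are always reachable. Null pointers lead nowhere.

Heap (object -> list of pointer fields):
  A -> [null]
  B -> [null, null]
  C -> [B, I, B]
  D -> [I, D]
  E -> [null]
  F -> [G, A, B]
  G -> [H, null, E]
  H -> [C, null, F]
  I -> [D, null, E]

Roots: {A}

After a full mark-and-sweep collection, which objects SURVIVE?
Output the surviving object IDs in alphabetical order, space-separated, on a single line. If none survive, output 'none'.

Roots: A
Mark A: refs=null, marked=A
Unmarked (collected): B C D E F G H I

Answer: A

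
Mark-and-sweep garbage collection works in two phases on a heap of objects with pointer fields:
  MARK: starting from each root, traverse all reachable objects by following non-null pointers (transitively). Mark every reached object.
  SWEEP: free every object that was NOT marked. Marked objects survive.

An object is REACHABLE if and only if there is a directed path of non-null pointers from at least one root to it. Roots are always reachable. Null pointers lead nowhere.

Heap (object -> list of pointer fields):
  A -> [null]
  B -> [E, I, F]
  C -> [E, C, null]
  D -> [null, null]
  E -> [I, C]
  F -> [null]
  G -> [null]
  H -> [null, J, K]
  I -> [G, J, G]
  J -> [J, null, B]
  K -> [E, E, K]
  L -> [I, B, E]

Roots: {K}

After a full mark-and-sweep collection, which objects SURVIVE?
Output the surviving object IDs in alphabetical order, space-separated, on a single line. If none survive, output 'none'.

Roots: K
Mark K: refs=E E K, marked=K
Mark E: refs=I C, marked=E K
Mark I: refs=G J G, marked=E I K
Mark C: refs=E C null, marked=C E I K
Mark G: refs=null, marked=C E G I K
Mark J: refs=J null B, marked=C E G I J K
Mark B: refs=E I F, marked=B C E G I J K
Mark F: refs=null, marked=B C E F G I J K
Unmarked (collected): A D H L

Answer: B C E F G I J K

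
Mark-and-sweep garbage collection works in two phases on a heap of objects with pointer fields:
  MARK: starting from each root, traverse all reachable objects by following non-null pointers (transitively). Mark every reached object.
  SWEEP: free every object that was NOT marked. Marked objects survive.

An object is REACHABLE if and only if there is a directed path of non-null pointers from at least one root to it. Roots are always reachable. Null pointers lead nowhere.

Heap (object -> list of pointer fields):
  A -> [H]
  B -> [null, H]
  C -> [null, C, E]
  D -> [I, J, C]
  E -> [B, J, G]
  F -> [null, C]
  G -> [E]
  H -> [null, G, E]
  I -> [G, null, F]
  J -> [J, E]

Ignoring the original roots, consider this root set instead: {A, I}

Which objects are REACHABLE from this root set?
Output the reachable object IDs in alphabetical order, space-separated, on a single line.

Roots: A I
Mark A: refs=H, marked=A
Mark I: refs=G null F, marked=A I
Mark H: refs=null G E, marked=A H I
Mark G: refs=E, marked=A G H I
Mark F: refs=null C, marked=A F G H I
Mark E: refs=B J G, marked=A E F G H I
Mark C: refs=null C E, marked=A C E F G H I
Mark B: refs=null H, marked=A B C E F G H I
Mark J: refs=J E, marked=A B C E F G H I J
Unmarked (collected): D

Answer: A B C E F G H I J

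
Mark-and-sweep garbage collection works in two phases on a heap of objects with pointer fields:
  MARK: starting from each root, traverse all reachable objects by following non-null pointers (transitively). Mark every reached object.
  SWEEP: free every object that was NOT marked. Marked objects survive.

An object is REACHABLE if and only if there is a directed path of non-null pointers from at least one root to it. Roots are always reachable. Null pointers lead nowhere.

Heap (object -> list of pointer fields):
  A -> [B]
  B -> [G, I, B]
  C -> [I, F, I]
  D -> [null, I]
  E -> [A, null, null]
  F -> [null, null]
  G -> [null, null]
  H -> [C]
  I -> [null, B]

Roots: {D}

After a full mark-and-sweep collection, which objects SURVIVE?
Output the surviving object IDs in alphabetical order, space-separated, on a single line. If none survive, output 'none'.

Roots: D
Mark D: refs=null I, marked=D
Mark I: refs=null B, marked=D I
Mark B: refs=G I B, marked=B D I
Mark G: refs=null null, marked=B D G I
Unmarked (collected): A C E F H

Answer: B D G I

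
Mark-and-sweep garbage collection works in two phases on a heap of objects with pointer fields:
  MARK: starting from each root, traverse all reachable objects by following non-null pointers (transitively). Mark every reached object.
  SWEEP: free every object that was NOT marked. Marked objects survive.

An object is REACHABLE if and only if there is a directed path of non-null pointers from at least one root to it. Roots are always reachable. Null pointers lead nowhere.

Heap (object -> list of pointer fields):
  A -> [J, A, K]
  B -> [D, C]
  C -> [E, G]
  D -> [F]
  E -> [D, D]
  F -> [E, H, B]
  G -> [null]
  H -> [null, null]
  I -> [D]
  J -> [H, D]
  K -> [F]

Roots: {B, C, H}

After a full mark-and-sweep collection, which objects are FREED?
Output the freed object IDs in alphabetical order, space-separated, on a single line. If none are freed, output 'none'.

Answer: A I J K

Derivation:
Roots: B C H
Mark B: refs=D C, marked=B
Mark C: refs=E G, marked=B C
Mark H: refs=null null, marked=B C H
Mark D: refs=F, marked=B C D H
Mark E: refs=D D, marked=B C D E H
Mark G: refs=null, marked=B C D E G H
Mark F: refs=E H B, marked=B C D E F G H
Unmarked (collected): A I J K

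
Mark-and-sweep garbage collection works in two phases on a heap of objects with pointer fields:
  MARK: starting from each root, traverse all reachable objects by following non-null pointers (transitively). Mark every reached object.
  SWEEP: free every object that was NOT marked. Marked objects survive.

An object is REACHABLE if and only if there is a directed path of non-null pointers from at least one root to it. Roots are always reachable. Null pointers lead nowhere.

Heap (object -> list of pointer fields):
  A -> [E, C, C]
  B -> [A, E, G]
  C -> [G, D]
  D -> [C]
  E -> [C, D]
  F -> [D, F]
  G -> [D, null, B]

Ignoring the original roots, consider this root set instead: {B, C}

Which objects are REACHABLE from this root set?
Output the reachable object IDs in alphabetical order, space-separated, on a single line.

Roots: B C
Mark B: refs=A E G, marked=B
Mark C: refs=G D, marked=B C
Mark A: refs=E C C, marked=A B C
Mark E: refs=C D, marked=A B C E
Mark G: refs=D null B, marked=A B C E G
Mark D: refs=C, marked=A B C D E G
Unmarked (collected): F

Answer: A B C D E G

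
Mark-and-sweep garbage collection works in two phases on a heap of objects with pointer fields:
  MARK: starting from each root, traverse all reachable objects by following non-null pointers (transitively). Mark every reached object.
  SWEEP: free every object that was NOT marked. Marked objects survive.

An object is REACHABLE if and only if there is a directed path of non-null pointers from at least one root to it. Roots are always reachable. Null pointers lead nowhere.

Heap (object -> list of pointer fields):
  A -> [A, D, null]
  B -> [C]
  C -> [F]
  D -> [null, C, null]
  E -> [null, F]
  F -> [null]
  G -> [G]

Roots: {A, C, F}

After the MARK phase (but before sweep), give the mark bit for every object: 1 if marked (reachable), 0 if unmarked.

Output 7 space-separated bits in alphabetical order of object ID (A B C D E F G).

Roots: A C F
Mark A: refs=A D null, marked=A
Mark C: refs=F, marked=A C
Mark F: refs=null, marked=A C F
Mark D: refs=null C null, marked=A C D F
Unmarked (collected): B E G

Answer: 1 0 1 1 0 1 0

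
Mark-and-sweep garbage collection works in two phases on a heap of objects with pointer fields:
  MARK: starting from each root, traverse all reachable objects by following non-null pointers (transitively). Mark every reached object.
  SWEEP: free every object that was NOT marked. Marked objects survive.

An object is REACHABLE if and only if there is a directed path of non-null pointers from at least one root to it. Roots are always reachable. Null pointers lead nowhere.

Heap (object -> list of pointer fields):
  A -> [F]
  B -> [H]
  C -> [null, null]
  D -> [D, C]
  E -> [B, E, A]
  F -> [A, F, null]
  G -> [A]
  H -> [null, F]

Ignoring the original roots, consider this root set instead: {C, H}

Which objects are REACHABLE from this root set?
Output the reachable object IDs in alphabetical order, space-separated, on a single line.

Roots: C H
Mark C: refs=null null, marked=C
Mark H: refs=null F, marked=C H
Mark F: refs=A F null, marked=C F H
Mark A: refs=F, marked=A C F H
Unmarked (collected): B D E G

Answer: A C F H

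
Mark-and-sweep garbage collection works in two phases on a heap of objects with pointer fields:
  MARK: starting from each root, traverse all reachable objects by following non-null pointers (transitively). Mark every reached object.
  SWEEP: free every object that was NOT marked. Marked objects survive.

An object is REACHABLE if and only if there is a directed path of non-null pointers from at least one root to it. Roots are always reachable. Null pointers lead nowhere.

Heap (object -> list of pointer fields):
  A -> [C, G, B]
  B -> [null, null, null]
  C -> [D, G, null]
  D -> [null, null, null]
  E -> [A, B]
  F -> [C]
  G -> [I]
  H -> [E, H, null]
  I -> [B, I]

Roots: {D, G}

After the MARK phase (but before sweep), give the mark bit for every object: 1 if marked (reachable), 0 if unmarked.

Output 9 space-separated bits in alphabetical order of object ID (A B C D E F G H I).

Roots: D G
Mark D: refs=null null null, marked=D
Mark G: refs=I, marked=D G
Mark I: refs=B I, marked=D G I
Mark B: refs=null null null, marked=B D G I
Unmarked (collected): A C E F H

Answer: 0 1 0 1 0 0 1 0 1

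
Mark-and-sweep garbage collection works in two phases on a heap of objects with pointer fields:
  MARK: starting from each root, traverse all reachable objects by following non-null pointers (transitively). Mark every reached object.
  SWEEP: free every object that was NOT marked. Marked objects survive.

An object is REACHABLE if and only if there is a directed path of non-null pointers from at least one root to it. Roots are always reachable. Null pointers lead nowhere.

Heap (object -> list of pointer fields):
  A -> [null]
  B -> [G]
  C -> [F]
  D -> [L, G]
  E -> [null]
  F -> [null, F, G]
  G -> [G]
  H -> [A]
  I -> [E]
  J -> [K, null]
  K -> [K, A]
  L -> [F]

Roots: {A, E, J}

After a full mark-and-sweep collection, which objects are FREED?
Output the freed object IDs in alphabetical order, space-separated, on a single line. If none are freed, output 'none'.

Roots: A E J
Mark A: refs=null, marked=A
Mark E: refs=null, marked=A E
Mark J: refs=K null, marked=A E J
Mark K: refs=K A, marked=A E J K
Unmarked (collected): B C D F G H I L

Answer: B C D F G H I L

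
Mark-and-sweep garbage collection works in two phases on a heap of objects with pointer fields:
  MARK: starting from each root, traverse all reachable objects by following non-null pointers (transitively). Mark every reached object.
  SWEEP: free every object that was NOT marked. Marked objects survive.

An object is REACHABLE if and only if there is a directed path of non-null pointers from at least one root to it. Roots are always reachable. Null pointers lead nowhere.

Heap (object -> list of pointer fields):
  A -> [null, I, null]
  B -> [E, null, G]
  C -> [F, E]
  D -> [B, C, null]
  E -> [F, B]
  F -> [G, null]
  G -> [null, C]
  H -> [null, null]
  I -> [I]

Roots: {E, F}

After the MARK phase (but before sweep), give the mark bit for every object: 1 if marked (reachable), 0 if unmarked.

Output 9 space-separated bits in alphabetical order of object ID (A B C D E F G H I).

Answer: 0 1 1 0 1 1 1 0 0

Derivation:
Roots: E F
Mark E: refs=F B, marked=E
Mark F: refs=G null, marked=E F
Mark B: refs=E null G, marked=B E F
Mark G: refs=null C, marked=B E F G
Mark C: refs=F E, marked=B C E F G
Unmarked (collected): A D H I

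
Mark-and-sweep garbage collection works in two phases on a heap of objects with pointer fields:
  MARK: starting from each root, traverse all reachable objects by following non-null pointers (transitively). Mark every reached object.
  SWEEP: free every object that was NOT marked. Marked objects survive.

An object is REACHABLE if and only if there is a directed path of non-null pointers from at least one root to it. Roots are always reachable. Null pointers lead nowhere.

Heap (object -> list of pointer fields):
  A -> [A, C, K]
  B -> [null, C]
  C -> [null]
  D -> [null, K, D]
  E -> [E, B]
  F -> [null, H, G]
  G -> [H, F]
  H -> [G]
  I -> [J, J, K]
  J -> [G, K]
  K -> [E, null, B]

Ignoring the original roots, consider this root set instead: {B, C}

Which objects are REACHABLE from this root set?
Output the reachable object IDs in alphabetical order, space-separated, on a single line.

Roots: B C
Mark B: refs=null C, marked=B
Mark C: refs=null, marked=B C
Unmarked (collected): A D E F G H I J K

Answer: B C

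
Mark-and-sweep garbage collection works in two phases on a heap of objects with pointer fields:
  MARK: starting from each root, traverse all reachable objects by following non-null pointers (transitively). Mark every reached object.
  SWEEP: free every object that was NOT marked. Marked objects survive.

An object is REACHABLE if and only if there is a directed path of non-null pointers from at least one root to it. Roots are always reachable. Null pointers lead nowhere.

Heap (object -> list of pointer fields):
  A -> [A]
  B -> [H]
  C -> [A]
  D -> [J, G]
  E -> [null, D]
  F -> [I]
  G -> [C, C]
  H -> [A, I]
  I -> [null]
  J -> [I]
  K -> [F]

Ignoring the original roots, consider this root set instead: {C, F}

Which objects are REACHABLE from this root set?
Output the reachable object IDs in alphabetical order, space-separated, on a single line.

Answer: A C F I

Derivation:
Roots: C F
Mark C: refs=A, marked=C
Mark F: refs=I, marked=C F
Mark A: refs=A, marked=A C F
Mark I: refs=null, marked=A C F I
Unmarked (collected): B D E G H J K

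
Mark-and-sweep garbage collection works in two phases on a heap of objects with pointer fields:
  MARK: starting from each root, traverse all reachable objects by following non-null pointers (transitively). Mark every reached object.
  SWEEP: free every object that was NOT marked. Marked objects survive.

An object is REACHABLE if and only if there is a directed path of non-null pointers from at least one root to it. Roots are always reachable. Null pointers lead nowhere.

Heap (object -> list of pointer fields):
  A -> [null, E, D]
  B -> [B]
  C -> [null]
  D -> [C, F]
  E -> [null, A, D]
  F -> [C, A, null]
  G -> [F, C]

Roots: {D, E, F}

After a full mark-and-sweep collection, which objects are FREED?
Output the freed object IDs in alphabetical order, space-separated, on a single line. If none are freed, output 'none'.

Roots: D E F
Mark D: refs=C F, marked=D
Mark E: refs=null A D, marked=D E
Mark F: refs=C A null, marked=D E F
Mark C: refs=null, marked=C D E F
Mark A: refs=null E D, marked=A C D E F
Unmarked (collected): B G

Answer: B G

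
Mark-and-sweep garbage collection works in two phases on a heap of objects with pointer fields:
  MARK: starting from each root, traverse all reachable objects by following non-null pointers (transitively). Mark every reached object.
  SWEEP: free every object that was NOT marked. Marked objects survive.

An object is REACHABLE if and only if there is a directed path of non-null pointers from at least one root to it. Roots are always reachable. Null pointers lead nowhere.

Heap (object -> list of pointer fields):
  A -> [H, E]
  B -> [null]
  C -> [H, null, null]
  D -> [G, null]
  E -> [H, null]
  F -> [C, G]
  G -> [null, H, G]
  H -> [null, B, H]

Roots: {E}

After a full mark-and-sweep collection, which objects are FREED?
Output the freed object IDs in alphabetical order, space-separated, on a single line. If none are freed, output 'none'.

Answer: A C D F G

Derivation:
Roots: E
Mark E: refs=H null, marked=E
Mark H: refs=null B H, marked=E H
Mark B: refs=null, marked=B E H
Unmarked (collected): A C D F G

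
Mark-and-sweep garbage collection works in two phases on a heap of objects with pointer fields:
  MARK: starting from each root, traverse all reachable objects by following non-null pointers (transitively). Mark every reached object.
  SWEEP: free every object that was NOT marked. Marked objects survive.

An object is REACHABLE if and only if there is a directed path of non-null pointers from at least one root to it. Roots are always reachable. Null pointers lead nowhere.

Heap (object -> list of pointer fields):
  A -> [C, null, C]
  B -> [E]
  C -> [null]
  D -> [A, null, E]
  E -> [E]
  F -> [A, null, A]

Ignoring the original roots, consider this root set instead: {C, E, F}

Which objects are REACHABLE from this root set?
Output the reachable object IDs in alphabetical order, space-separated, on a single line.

Answer: A C E F

Derivation:
Roots: C E F
Mark C: refs=null, marked=C
Mark E: refs=E, marked=C E
Mark F: refs=A null A, marked=C E F
Mark A: refs=C null C, marked=A C E F
Unmarked (collected): B D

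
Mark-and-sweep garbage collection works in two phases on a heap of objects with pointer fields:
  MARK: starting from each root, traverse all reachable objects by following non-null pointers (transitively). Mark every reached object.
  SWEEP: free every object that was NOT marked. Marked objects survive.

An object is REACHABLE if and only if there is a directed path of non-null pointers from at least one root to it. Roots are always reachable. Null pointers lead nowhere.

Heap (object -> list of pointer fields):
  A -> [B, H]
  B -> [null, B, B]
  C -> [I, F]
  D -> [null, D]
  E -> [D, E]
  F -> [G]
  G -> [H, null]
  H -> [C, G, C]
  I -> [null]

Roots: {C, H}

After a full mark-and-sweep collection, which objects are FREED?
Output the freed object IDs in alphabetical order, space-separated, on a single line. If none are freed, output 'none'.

Roots: C H
Mark C: refs=I F, marked=C
Mark H: refs=C G C, marked=C H
Mark I: refs=null, marked=C H I
Mark F: refs=G, marked=C F H I
Mark G: refs=H null, marked=C F G H I
Unmarked (collected): A B D E

Answer: A B D E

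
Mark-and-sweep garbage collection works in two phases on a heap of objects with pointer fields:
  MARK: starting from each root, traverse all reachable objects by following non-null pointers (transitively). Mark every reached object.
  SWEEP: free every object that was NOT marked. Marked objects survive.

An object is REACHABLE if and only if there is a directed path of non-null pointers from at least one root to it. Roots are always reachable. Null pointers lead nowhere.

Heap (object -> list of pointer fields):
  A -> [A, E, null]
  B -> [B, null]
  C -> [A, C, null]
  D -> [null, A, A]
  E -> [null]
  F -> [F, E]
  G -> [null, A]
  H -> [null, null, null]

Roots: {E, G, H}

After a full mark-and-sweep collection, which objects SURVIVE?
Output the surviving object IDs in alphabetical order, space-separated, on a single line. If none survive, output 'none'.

Roots: E G H
Mark E: refs=null, marked=E
Mark G: refs=null A, marked=E G
Mark H: refs=null null null, marked=E G H
Mark A: refs=A E null, marked=A E G H
Unmarked (collected): B C D F

Answer: A E G H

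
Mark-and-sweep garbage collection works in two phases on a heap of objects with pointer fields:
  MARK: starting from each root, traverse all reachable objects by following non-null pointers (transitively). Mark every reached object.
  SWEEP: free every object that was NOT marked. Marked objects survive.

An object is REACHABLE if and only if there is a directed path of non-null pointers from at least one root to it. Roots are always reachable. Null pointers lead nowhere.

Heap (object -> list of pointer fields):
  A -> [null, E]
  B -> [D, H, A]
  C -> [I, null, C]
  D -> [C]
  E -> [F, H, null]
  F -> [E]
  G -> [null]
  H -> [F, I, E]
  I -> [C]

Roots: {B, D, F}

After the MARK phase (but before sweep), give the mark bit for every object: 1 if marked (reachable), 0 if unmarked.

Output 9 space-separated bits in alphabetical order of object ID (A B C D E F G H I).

Roots: B D F
Mark B: refs=D H A, marked=B
Mark D: refs=C, marked=B D
Mark F: refs=E, marked=B D F
Mark H: refs=F I E, marked=B D F H
Mark A: refs=null E, marked=A B D F H
Mark C: refs=I null C, marked=A B C D F H
Mark E: refs=F H null, marked=A B C D E F H
Mark I: refs=C, marked=A B C D E F H I
Unmarked (collected): G

Answer: 1 1 1 1 1 1 0 1 1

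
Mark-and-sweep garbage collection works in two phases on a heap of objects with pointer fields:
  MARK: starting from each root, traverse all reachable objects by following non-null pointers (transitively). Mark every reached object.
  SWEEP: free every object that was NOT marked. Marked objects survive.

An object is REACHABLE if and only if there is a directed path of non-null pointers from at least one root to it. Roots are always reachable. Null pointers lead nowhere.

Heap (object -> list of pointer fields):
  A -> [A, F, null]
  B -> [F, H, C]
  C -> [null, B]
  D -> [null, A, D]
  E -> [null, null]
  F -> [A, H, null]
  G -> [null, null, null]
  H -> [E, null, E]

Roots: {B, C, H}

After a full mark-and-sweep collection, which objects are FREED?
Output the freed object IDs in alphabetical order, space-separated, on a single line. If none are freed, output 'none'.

Roots: B C H
Mark B: refs=F H C, marked=B
Mark C: refs=null B, marked=B C
Mark H: refs=E null E, marked=B C H
Mark F: refs=A H null, marked=B C F H
Mark E: refs=null null, marked=B C E F H
Mark A: refs=A F null, marked=A B C E F H
Unmarked (collected): D G

Answer: D G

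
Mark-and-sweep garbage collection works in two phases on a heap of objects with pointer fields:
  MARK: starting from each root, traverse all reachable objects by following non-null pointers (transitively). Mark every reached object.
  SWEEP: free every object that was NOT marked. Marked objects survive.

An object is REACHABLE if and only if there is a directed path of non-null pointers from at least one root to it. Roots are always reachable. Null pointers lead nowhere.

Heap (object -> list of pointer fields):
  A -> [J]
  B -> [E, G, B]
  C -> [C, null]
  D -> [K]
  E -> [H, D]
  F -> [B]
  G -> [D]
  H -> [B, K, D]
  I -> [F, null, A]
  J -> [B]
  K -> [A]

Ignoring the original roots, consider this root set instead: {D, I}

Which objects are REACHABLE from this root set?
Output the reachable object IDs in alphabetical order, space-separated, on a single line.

Answer: A B D E F G H I J K

Derivation:
Roots: D I
Mark D: refs=K, marked=D
Mark I: refs=F null A, marked=D I
Mark K: refs=A, marked=D I K
Mark F: refs=B, marked=D F I K
Mark A: refs=J, marked=A D F I K
Mark B: refs=E G B, marked=A B D F I K
Mark J: refs=B, marked=A B D F I J K
Mark E: refs=H D, marked=A B D E F I J K
Mark G: refs=D, marked=A B D E F G I J K
Mark H: refs=B K D, marked=A B D E F G H I J K
Unmarked (collected): C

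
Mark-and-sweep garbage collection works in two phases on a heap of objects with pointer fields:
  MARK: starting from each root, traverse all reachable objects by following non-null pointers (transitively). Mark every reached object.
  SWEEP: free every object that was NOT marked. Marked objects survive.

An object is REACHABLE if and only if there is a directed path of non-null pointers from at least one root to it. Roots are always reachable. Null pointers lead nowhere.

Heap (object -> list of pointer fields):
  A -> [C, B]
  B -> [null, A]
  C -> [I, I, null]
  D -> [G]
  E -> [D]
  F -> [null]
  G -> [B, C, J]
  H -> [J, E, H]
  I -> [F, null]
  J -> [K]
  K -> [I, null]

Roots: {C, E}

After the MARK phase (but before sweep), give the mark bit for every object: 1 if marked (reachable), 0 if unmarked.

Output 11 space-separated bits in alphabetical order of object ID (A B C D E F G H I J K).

Roots: C E
Mark C: refs=I I null, marked=C
Mark E: refs=D, marked=C E
Mark I: refs=F null, marked=C E I
Mark D: refs=G, marked=C D E I
Mark F: refs=null, marked=C D E F I
Mark G: refs=B C J, marked=C D E F G I
Mark B: refs=null A, marked=B C D E F G I
Mark J: refs=K, marked=B C D E F G I J
Mark A: refs=C B, marked=A B C D E F G I J
Mark K: refs=I null, marked=A B C D E F G I J K
Unmarked (collected): H

Answer: 1 1 1 1 1 1 1 0 1 1 1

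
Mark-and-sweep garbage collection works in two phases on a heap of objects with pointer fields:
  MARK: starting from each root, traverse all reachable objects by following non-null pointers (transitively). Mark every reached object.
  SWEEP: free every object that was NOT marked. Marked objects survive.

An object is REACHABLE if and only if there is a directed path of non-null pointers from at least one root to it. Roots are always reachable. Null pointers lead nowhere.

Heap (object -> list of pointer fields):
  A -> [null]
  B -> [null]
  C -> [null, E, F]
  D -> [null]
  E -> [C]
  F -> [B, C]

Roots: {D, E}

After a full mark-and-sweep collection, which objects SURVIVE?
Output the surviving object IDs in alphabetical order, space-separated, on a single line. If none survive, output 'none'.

Answer: B C D E F

Derivation:
Roots: D E
Mark D: refs=null, marked=D
Mark E: refs=C, marked=D E
Mark C: refs=null E F, marked=C D E
Mark F: refs=B C, marked=C D E F
Mark B: refs=null, marked=B C D E F
Unmarked (collected): A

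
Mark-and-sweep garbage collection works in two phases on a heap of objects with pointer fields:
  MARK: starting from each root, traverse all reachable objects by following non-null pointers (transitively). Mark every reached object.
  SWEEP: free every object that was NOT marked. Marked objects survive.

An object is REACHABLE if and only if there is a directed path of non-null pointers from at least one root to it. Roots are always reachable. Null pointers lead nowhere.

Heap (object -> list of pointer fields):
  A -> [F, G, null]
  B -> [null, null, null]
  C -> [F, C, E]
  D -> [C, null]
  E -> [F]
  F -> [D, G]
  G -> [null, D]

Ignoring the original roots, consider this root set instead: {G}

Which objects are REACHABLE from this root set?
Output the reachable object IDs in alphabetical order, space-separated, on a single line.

Answer: C D E F G

Derivation:
Roots: G
Mark G: refs=null D, marked=G
Mark D: refs=C null, marked=D G
Mark C: refs=F C E, marked=C D G
Mark F: refs=D G, marked=C D F G
Mark E: refs=F, marked=C D E F G
Unmarked (collected): A B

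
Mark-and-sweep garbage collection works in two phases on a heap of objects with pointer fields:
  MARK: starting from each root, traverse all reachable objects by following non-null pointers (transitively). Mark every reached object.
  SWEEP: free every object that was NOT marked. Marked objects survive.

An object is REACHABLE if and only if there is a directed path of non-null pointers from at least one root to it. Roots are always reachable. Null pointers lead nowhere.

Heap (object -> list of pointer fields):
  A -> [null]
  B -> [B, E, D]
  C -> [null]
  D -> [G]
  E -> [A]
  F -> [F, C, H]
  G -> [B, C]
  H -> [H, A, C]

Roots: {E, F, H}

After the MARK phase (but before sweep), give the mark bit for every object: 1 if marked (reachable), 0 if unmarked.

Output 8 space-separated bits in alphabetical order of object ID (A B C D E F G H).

Answer: 1 0 1 0 1 1 0 1

Derivation:
Roots: E F H
Mark E: refs=A, marked=E
Mark F: refs=F C H, marked=E F
Mark H: refs=H A C, marked=E F H
Mark A: refs=null, marked=A E F H
Mark C: refs=null, marked=A C E F H
Unmarked (collected): B D G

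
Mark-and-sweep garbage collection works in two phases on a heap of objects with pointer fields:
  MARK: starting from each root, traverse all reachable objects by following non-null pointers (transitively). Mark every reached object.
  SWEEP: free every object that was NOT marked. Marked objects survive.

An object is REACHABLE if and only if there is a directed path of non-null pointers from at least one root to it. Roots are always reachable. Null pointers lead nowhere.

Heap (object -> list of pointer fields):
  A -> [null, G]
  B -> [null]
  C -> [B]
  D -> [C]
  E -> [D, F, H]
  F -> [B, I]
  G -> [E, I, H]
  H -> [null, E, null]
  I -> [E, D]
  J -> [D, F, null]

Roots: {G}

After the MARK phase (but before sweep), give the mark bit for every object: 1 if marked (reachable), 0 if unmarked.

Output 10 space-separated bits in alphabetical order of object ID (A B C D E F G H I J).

Answer: 0 1 1 1 1 1 1 1 1 0

Derivation:
Roots: G
Mark G: refs=E I H, marked=G
Mark E: refs=D F H, marked=E G
Mark I: refs=E D, marked=E G I
Mark H: refs=null E null, marked=E G H I
Mark D: refs=C, marked=D E G H I
Mark F: refs=B I, marked=D E F G H I
Mark C: refs=B, marked=C D E F G H I
Mark B: refs=null, marked=B C D E F G H I
Unmarked (collected): A J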